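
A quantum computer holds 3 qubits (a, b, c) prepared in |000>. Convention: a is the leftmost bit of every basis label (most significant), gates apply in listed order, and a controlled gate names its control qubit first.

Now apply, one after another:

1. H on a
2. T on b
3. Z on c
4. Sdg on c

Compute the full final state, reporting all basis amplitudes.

After the circuit, the state carries amplitude sqrt(2)/2 on |000>, sqrt(2)/2 on |100>, and 0 on every other basis state.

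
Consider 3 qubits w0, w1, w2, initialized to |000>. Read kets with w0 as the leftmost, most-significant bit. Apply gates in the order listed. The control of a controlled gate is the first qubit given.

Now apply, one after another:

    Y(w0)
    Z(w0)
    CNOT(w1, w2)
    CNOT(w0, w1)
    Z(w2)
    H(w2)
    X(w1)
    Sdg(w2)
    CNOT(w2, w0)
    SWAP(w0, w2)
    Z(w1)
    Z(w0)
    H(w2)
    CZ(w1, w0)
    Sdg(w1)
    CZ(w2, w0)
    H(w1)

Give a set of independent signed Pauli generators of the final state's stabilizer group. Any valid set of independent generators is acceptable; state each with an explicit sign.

The stabilizer group can be generated by +YII, +IXI, -IIX, among other valid generating sets.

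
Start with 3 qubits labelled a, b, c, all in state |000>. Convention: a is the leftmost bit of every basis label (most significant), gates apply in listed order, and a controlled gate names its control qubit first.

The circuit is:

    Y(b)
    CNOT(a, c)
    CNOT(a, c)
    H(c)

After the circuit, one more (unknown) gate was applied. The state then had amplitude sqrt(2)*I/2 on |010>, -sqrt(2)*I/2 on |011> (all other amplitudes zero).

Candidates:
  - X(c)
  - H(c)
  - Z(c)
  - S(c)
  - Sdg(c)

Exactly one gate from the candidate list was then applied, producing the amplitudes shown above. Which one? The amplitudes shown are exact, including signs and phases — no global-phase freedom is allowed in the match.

The unique candidate consistent with the amplitudes is Z(c). Key observation: steps 2-3 multiply out to the identity, so the circuit reduces to the remaining gates.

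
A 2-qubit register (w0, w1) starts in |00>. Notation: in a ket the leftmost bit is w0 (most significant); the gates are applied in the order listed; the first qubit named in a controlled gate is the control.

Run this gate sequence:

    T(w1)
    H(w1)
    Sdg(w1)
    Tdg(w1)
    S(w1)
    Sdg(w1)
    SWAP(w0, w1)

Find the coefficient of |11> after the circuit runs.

|11> carries amplitude 0 in the final state.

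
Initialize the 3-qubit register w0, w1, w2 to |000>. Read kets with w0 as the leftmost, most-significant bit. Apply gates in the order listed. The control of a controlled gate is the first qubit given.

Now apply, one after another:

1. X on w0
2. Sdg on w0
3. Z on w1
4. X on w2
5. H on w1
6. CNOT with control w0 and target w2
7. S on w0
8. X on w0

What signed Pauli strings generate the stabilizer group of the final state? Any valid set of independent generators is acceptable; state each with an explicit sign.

The stabilizer group can be generated by +IXI, +ZII, +IIZ, among other valid generating sets.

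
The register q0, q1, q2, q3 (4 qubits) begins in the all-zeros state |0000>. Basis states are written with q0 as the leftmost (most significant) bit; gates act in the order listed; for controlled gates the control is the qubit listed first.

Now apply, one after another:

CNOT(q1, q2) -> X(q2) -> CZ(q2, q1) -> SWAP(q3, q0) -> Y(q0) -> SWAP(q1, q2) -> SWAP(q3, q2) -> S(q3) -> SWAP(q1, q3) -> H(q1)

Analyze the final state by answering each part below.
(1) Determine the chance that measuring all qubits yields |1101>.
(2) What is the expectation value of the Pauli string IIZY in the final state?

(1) The probability of measuring |1101> is 1/2.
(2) In the final state, IIZY has expectation 0.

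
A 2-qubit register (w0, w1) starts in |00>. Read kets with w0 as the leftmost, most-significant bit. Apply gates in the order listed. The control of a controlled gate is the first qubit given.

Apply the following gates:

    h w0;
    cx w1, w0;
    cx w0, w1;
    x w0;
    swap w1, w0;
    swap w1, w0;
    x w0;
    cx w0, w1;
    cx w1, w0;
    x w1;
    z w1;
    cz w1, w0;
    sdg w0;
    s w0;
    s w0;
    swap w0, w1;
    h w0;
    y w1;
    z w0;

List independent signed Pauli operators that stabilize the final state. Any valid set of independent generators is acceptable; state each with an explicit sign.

The final state is stabilized by the group generated by +XI, -IY; other independent generating sets are equally valid. Key observation: steps 2-9 multiply out to the identity, so the circuit reduces to the remaining gates.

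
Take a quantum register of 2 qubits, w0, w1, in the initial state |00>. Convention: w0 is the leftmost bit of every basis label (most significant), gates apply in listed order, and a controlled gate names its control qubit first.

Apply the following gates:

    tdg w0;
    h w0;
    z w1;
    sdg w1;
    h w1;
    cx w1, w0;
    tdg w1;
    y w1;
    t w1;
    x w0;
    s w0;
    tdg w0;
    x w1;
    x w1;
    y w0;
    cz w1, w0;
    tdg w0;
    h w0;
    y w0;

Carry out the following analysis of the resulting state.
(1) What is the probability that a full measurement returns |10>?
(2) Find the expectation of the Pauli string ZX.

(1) Outcome |10> occurs with probability 1/4.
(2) The observable ZX averages to 1.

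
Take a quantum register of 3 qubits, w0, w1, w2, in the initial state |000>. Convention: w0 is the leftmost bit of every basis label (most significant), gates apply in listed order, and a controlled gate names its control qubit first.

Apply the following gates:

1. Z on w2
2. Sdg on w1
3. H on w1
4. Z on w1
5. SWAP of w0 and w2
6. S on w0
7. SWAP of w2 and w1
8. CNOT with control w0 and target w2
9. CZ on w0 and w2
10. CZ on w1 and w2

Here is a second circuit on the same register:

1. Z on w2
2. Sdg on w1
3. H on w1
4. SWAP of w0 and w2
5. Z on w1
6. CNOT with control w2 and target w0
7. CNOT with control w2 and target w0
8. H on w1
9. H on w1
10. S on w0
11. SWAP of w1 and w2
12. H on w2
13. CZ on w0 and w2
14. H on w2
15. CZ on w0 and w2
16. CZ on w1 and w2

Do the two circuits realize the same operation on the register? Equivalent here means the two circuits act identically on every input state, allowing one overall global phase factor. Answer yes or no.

Yes — the two circuits implement the same unitary up to a global phase.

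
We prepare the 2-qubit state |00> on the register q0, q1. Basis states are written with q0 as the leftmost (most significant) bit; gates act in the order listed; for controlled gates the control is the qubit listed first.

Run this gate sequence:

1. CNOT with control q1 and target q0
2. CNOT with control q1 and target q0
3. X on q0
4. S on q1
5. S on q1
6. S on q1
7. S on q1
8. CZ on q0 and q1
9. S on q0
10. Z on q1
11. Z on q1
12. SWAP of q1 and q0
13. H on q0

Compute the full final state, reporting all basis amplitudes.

After the circuit, the state carries amplitude 0 on |00>, sqrt(2)*I/2 on |01>, 0 on |10>, sqrt(2)*I/2 on |11>.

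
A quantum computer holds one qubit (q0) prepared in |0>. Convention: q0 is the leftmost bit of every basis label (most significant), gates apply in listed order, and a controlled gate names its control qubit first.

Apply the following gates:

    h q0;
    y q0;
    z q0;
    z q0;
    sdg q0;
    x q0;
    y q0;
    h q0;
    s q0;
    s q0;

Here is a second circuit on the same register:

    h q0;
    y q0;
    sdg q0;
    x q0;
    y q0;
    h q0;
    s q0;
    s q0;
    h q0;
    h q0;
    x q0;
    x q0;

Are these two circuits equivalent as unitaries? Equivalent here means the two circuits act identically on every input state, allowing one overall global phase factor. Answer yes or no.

Yes — the two circuits implement the same unitary up to a global phase.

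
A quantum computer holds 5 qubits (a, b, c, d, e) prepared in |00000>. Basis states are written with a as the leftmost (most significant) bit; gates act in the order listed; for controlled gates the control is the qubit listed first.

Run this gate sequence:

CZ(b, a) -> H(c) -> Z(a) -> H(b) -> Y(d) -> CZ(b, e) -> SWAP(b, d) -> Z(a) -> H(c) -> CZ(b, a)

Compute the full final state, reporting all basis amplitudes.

The final amplitudes are sqrt(2)*I/2 on |01000>, sqrt(2)*I/2 on |01010>, and 0 on every other basis state.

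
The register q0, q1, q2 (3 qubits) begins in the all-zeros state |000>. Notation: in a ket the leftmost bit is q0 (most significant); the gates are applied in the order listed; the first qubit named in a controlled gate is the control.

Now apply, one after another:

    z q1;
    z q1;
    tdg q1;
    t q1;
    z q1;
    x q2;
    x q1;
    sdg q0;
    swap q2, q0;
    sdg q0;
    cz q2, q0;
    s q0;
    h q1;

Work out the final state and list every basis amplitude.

The final amplitudes are sqrt(2)/2 on |100>, -sqrt(2)/2 on |110>, and 0 on every other basis state. Key observation: steps 2-5 multiply out to the identity, so the circuit reduces to the remaining gates.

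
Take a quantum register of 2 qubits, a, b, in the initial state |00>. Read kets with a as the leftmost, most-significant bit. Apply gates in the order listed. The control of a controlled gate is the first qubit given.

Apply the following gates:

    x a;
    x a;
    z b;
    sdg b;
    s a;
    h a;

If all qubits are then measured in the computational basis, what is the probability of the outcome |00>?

Outcome |00> occurs with probability 1/2. Key observation: the block from step 1 through step 2 cancels to the identity and can be dropped.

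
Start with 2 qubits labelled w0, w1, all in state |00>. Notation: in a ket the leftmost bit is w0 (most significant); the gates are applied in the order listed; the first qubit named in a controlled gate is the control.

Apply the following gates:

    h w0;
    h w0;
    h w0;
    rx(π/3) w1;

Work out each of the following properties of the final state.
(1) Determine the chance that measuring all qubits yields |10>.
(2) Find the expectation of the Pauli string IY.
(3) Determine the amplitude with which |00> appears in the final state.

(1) A full measurement returns |10> with probability 3/8. Key observation: steps 2-3 multiply out to the identity, so the circuit reduces to the remaining gates.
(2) The observable IY averages to -sqrt(3)/2.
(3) The amplitude on |00> is sqrt(6)/4.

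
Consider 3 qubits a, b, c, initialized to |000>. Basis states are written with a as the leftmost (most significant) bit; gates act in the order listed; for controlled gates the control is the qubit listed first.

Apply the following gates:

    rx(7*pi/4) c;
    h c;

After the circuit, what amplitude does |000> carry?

The final state's coefficient on |000> equals -sqrt(2)*sqrt(sqrt(2) + 2)/4 - sqrt(2)*I*sqrt(2 - sqrt(2))/4.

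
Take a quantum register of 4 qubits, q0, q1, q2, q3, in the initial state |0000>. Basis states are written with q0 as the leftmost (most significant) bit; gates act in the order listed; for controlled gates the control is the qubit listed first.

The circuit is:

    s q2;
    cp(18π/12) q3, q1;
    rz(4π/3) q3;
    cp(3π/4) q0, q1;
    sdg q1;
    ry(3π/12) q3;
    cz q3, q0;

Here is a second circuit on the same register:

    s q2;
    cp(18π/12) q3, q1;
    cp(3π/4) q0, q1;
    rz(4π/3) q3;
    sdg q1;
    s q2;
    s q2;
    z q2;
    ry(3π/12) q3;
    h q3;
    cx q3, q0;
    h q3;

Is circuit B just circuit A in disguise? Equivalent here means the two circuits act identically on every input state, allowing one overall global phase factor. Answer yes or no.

No, they are not equivalent — no single phase factor reconciles the two unitaries.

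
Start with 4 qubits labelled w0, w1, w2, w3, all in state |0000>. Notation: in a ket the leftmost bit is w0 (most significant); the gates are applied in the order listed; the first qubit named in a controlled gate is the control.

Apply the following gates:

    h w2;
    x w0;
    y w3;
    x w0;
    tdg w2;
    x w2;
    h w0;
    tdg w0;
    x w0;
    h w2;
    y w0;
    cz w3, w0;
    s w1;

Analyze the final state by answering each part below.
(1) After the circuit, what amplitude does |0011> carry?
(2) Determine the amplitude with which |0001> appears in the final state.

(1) The amplitude on |0011> is sqrt(2)*(-1 - exp(3*I*pi/4))/4.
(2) The amplitude on |0001> is sqrt(2)*(1 - exp(3*I*pi/4))/4.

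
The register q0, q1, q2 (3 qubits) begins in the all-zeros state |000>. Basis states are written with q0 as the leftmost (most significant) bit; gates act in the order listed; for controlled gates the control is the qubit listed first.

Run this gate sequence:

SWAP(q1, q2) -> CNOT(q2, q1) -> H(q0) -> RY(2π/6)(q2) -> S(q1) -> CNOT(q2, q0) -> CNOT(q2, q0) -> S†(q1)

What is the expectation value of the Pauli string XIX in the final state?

The expectation value of XIX is sqrt(3)/2.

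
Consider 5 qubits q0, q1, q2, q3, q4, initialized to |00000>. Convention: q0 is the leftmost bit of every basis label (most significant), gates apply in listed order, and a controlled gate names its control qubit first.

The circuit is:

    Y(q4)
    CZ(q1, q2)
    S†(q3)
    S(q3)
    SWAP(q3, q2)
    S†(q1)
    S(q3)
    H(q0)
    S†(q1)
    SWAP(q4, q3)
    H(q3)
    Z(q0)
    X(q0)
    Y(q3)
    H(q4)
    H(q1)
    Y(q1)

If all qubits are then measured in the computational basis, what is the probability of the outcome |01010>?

A full measurement returns |01010> with probability 1/16.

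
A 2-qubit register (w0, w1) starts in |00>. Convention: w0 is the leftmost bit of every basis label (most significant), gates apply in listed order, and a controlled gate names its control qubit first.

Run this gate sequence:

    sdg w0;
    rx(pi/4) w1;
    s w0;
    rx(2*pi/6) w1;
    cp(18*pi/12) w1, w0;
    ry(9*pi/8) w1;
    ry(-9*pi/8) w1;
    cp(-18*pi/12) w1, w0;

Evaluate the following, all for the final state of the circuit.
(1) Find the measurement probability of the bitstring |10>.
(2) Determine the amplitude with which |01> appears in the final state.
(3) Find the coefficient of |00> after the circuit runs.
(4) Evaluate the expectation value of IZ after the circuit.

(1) A full measurement returns |10> with probability 0.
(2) The final state's coefficient on |01> equals -I*sqrt(sqrt(2)/4 + 1/2)*sin(7*pi/16)**2/2 - sqrt(3)*I*sqrt(1/2 - sqrt(2)/4)*sin(7*pi/16)**2/2 - I*sqrt(sqrt(2)/4 + 1/2)*cos(7*pi/16)**2/2 - sqrt(3)*I*sqrt(1/2 - sqrt(2)/4)*cos(7*pi/16)**2/2.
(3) |00> carries amplitude -sqrt(1/2 - sqrt(2)/4)*sin(7*pi/16)**2/2 - sqrt(1/2 - sqrt(2)/4)*cos(7*pi/16)**2/2 + sqrt(3)*sqrt(sqrt(2)/4 + 1/2)*cos(7*pi/16)**2/2 + sqrt(3)*sqrt(sqrt(2)/4 + 1/2)*sin(7*pi/16)**2/2 in the final state.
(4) The expectation value of IZ is -sqrt(3)*sqrt(1/2 - sqrt(2)/4)*sqrt(sqrt(2)/4 + 1/2)*sin(7*pi/16)**4 - 2*sqrt(3)*sqrt(1/2 - sqrt(2)/4)*sqrt(sqrt(2)/4 + 1/2)*sin(7*pi/16)**2*cos(7*pi/16)**2 - sqrt(3)*sqrt(1/2 - sqrt(2)/4)*sqrt(sqrt(2)/4 + 1/2)*cos(7*pi/16)**4 + sqrt(2)*cos(7*pi/16)**4/4 + sqrt(2)*sin(7*pi/16)**2*cos(7*pi/16)**2/2 + sqrt(2)*sin(7*pi/16)**4/4.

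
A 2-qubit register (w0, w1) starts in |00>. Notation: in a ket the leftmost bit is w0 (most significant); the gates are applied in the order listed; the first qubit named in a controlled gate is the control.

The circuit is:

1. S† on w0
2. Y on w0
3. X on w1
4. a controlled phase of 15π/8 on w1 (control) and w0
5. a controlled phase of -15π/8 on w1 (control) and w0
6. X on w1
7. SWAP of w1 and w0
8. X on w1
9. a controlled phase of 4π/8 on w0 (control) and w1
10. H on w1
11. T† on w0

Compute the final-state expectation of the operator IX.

The expectation value of IX is 1.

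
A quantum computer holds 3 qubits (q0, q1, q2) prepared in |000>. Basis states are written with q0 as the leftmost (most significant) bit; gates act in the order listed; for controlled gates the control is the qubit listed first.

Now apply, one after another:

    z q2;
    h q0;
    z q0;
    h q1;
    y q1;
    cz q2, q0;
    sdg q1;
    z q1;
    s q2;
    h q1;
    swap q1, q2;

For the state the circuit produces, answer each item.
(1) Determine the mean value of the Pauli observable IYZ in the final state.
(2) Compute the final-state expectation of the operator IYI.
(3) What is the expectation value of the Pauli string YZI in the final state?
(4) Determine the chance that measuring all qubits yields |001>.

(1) The expectation value of IYZ is 0.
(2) In the final state, IYI has expectation 0.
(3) The observable YZI averages to 0.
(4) A full measurement returns |001> with probability 1/4.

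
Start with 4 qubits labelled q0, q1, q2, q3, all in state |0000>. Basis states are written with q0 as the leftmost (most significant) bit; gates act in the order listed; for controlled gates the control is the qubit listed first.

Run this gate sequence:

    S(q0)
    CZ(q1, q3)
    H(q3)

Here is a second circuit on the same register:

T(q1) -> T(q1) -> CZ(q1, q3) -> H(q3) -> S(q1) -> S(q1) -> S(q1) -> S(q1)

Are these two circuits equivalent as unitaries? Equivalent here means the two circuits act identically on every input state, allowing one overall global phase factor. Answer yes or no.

No: there is an input state on which the two circuits produce genuinely different outputs (not merely differing by a phase).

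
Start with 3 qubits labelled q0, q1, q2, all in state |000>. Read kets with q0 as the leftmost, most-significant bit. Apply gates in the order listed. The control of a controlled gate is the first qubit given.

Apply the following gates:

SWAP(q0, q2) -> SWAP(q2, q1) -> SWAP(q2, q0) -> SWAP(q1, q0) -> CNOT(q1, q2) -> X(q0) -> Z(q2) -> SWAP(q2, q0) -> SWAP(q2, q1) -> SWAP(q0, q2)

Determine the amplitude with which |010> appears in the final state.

The final state's coefficient on |010> equals 1.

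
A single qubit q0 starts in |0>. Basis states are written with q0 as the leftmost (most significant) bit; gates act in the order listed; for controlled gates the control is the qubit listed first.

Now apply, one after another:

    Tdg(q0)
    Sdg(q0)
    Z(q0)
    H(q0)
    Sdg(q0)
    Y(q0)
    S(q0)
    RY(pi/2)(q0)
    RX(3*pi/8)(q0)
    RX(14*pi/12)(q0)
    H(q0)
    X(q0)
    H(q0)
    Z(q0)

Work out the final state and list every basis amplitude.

The resulting statevector has amplitude I*sin(11*pi/48) on |0>, sin(13*pi/48) on |1>. Key observation: the block from step 11 through step 14 cancels to the identity and can be dropped.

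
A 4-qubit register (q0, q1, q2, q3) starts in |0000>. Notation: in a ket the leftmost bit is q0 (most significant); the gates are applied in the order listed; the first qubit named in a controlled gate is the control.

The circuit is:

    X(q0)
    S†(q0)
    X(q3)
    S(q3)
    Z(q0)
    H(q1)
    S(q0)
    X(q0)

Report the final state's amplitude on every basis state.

After the circuit, the state carries amplitude -sqrt(2)*I/2 on |0001>, -sqrt(2)*I/2 on |0101>, and 0 on every other basis state.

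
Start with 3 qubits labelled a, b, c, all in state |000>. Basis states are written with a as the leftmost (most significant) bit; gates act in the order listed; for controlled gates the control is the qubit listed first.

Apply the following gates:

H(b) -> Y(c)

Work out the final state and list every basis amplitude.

The resulting statevector has amplitude sqrt(2)*I/2 on |001>, sqrt(2)*I/2 on |011>, and 0 on every other basis state.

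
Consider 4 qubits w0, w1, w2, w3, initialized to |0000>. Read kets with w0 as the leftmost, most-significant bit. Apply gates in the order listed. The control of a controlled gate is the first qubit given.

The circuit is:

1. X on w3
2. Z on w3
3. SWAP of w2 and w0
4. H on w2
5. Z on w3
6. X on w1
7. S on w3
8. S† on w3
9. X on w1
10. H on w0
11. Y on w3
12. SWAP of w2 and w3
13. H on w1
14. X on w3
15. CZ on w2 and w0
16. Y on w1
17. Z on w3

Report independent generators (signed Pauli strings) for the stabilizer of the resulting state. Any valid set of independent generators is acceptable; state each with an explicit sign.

One valid set of independent stabilizer generators is +XIII, -IXII, -IIIX, +IIZI (any independent generating set of the same group is equally correct). Key observation: gates 6-9 undo each other exactly, leaving only the rest of the circuit to track.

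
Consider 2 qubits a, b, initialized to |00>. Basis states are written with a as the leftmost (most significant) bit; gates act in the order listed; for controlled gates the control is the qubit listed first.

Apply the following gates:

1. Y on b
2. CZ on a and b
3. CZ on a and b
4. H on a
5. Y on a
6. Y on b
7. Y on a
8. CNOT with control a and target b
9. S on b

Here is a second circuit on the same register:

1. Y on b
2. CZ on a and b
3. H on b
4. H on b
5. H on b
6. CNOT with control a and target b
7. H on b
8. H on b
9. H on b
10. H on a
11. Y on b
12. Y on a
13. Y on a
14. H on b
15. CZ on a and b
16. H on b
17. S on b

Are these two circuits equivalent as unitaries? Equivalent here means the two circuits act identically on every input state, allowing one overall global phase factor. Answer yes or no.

Yes, they are equivalent — the unitaries differ by at most a global phase.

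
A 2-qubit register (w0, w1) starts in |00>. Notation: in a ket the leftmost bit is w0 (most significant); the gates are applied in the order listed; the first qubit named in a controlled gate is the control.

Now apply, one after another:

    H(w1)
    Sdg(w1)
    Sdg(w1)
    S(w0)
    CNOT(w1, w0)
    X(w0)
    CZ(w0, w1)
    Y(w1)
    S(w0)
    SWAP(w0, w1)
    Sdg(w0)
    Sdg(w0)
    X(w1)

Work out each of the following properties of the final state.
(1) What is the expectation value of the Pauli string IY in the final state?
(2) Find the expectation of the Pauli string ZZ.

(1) The expectation value of IY is 0.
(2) The observable ZZ averages to -1.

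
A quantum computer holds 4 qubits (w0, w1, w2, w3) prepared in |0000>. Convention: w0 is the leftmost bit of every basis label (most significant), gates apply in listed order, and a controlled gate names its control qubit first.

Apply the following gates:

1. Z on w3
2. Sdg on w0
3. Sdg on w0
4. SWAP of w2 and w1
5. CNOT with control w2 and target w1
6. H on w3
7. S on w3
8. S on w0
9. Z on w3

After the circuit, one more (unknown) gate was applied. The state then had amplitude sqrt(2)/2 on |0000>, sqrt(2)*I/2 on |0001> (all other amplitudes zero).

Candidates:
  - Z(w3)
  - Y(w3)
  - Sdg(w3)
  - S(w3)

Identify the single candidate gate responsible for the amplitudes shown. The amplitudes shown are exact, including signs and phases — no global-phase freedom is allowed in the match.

It was Z(w3) that produced the state shown.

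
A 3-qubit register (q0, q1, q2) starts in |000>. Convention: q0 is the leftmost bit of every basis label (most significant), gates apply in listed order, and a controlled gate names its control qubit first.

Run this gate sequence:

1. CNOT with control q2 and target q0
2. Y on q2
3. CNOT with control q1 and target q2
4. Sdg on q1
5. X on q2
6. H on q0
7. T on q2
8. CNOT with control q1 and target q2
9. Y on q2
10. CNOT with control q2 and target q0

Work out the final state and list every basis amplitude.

The final amplitudes are -sqrt(2)/2 on |001>, -sqrt(2)/2 on |101>, and 0 on every other basis state.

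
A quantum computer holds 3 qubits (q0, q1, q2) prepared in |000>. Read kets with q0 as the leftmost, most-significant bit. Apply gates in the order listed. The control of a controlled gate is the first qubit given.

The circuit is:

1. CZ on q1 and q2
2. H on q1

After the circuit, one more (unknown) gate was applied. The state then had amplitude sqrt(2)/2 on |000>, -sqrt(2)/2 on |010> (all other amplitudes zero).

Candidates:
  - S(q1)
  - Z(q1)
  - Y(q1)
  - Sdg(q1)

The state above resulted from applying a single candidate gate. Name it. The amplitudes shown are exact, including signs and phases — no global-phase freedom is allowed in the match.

The unique candidate consistent with the amplitudes is Z(q1).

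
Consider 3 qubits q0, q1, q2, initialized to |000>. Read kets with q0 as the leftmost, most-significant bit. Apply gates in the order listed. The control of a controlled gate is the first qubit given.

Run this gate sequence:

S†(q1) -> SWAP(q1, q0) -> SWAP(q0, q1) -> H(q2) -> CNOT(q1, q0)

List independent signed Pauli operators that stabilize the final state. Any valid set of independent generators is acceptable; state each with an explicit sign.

One valid set of independent stabilizer generators is +IIX, +ZII, +IZI (any independent generating set of the same group is equally correct).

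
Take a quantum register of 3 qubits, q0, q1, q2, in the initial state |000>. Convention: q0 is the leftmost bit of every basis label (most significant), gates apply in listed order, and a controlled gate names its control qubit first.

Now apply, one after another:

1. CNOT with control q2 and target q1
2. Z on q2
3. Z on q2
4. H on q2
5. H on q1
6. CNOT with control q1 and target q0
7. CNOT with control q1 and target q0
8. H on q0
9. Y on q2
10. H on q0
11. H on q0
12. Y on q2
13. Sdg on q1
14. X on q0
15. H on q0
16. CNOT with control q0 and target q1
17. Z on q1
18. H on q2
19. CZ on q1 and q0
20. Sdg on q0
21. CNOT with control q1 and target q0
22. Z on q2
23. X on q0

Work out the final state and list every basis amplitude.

After the circuit, the state carries amplitude sqrt(2)*I/2 on |010>, sqrt(2)/2 on |100>, and 0 on every other basis state. Key observation: gates 10-11 undo each other exactly, leaving only the rest of the circuit to track.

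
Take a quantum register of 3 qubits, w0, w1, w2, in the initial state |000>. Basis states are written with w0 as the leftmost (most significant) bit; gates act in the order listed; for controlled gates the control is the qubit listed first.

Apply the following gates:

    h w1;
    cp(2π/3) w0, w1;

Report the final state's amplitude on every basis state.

After the circuit, the state carries amplitude sqrt(2)/2 on |000>, sqrt(2)/2 on |010>, and 0 on every other basis state.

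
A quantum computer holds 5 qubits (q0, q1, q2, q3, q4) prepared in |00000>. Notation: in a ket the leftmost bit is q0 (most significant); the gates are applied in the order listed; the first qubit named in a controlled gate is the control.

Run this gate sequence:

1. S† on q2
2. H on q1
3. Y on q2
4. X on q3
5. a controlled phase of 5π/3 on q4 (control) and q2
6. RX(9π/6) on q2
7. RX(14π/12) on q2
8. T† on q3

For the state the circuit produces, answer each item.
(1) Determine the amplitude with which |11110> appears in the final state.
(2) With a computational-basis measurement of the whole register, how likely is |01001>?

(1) |11110> carries amplitude 0 in the final state.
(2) The probability of measuring |01001> is 0.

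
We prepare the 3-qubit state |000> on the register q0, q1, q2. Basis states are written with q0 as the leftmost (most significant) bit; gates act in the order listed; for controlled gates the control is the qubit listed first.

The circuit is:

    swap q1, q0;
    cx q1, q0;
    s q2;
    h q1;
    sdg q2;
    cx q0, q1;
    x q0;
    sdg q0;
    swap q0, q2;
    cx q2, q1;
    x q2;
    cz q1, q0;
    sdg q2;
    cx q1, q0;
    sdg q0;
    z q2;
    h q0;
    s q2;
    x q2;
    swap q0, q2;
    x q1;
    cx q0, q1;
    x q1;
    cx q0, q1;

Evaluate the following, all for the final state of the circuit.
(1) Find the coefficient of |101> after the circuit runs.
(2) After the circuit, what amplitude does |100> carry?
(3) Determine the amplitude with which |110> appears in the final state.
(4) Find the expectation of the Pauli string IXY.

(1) The final state's coefficient on |101> equals -I/2.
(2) The amplitude on |100> is -I/2.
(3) The amplitude on |110> is -1/2.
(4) The observable IXY averages to 1.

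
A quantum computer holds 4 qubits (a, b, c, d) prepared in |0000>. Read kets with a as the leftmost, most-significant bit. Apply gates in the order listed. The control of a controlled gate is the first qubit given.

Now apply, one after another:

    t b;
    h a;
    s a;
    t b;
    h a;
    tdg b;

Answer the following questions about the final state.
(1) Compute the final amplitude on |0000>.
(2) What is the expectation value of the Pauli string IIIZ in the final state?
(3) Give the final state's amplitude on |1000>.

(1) |0000> carries amplitude 1/2 + I/2 in the final state.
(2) In the final state, IIIZ has expectation 1.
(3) The amplitude on |1000> is 1/2 - I/2.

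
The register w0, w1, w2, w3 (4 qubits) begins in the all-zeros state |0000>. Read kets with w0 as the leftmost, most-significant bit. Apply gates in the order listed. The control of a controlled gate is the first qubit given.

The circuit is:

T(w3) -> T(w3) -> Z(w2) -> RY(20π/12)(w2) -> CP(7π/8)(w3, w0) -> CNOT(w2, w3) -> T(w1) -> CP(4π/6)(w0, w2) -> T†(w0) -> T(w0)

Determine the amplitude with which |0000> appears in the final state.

The final state's coefficient on |0000> equals -sqrt(3)/2.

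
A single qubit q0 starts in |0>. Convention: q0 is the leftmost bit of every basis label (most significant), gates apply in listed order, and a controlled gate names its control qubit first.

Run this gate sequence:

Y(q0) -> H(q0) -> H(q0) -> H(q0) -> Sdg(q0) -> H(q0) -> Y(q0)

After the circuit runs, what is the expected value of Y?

In the final state, Y has expectation -1.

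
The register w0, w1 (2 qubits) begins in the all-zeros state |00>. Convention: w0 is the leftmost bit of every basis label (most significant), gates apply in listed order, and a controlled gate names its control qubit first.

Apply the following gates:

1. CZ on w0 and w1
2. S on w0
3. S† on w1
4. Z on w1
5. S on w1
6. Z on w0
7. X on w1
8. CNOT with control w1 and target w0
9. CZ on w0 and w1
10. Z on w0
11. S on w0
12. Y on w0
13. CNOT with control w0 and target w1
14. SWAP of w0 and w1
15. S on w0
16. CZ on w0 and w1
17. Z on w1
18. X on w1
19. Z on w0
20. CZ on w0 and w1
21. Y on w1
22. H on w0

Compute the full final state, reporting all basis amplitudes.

The final amplitudes are sqrt(2)/2 on |00>, 0 on |01>, -sqrt(2)/2 on |10>, 0 on |11>.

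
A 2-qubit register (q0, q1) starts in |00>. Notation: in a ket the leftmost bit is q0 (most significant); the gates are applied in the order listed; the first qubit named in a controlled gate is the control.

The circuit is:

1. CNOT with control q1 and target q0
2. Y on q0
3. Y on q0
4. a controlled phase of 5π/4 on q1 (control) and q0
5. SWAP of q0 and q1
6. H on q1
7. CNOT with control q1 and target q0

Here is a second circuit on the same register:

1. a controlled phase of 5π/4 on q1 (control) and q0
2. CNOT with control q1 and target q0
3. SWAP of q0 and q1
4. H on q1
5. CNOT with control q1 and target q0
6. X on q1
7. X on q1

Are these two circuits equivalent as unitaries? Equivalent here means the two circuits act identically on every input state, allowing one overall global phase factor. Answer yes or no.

No: there is an input state on which the two circuits produce genuinely different outputs (not merely differing by a phase).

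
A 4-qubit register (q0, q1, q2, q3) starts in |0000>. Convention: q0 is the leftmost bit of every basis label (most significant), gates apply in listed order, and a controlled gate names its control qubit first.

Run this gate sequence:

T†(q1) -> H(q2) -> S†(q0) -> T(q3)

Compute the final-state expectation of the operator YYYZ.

In the final state, YYYZ has expectation 0.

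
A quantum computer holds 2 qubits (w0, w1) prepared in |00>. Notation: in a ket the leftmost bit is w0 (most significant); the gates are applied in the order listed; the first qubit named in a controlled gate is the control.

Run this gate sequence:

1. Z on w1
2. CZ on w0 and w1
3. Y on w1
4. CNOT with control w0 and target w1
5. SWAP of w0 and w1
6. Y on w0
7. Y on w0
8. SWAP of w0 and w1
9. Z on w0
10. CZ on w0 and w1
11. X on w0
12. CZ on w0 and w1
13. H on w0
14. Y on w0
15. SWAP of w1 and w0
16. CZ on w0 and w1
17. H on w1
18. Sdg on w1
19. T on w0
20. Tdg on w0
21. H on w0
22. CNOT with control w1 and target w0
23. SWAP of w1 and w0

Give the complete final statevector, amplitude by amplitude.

The resulting statevector has amplitude 0 on |00>, 0 on |01>, sqrt(2)*I/2 on |10>, -sqrt(2)*I/2 on |11>. Key observation: gates 5-8 undo each other exactly, leaving only the rest of the circuit to track.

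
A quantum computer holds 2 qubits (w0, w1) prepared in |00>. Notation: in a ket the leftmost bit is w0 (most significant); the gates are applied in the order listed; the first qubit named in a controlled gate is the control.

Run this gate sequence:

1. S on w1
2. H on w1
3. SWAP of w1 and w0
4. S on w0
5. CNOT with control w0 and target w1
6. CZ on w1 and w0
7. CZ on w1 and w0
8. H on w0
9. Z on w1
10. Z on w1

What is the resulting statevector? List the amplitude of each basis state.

The resulting statevector has amplitude 1/2 on |00>, I/2 on |01>, 1/2 on |10>, -I/2 on |11>.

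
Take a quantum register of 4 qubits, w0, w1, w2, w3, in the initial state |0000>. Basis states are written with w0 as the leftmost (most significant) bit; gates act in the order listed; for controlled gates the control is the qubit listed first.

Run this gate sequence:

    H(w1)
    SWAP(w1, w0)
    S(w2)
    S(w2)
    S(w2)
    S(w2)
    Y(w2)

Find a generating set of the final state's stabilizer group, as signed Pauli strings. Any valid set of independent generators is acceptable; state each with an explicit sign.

The final state is stabilized by the group generated by +XIII, +IZII, -IIZI, +IIIZ; other independent generating sets are equally valid. Key observation: gates 3-6 undo each other exactly, leaving only the rest of the circuit to track.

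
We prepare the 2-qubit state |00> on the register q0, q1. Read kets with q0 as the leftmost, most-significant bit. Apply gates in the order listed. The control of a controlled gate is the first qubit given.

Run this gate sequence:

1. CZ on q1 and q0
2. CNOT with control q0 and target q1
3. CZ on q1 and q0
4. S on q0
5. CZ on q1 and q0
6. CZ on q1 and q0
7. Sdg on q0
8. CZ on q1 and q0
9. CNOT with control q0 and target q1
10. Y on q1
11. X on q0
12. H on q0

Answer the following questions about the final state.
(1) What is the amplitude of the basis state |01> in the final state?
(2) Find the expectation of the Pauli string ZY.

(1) The amplitude on |01> is sqrt(2)*I/2. Key observation: the block from step 2 through step 9 cancels to the identity and can be dropped.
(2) The expectation value of ZY is 0.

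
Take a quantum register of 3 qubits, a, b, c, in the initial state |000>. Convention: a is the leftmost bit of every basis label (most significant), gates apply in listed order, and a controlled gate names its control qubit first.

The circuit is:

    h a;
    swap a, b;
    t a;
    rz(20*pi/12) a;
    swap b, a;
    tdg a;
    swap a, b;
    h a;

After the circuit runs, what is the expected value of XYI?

The observable XYI averages to -sqrt(2)/2.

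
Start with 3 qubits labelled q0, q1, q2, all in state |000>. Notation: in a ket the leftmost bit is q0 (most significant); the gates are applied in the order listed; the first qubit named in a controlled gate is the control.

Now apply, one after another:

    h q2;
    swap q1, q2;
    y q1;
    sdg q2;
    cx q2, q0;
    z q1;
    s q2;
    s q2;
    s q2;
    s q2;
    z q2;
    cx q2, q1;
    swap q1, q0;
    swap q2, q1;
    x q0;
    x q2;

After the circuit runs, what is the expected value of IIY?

The observable IIY averages to 0. Key observation: the block from step 7 through step 10 cancels to the identity and can be dropped.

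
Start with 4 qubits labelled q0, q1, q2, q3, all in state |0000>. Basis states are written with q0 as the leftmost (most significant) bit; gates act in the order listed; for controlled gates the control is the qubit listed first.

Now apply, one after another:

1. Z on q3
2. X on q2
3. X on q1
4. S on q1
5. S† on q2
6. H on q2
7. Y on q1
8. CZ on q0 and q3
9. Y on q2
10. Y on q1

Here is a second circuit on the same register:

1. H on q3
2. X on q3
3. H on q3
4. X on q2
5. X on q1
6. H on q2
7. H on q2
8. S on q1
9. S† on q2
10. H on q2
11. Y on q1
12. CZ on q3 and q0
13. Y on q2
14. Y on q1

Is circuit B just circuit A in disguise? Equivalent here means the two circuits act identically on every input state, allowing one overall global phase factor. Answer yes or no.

Yes, they are equivalent — the unitaries differ by at most a global phase.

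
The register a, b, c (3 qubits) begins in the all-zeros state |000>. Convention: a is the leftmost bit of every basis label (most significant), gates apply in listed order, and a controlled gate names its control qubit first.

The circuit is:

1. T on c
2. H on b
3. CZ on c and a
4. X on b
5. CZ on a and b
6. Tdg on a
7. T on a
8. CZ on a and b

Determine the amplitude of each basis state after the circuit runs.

The final amplitudes are sqrt(2)/2 on |000>, sqrt(2)/2 on |010>, and 0 on every other basis state. Key observation: steps 5-8 multiply out to the identity, so the circuit reduces to the remaining gates.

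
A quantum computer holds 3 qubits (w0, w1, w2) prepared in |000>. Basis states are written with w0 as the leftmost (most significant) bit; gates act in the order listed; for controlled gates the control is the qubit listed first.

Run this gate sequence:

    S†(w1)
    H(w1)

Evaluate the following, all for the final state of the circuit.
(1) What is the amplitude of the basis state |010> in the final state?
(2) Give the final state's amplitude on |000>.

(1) The final state's coefficient on |010> equals sqrt(2)/2.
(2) |000> carries amplitude sqrt(2)/2 in the final state.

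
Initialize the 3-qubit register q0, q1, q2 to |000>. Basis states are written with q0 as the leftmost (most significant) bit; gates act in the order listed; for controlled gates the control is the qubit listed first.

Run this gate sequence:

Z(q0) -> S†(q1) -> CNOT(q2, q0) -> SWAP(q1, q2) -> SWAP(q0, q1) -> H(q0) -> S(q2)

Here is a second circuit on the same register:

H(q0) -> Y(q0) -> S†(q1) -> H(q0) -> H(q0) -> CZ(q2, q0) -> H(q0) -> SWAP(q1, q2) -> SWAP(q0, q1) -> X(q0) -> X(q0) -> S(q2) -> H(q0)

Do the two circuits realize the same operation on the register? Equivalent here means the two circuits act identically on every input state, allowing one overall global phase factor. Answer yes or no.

No — the two circuits implement different unitaries, even allowing a global phase.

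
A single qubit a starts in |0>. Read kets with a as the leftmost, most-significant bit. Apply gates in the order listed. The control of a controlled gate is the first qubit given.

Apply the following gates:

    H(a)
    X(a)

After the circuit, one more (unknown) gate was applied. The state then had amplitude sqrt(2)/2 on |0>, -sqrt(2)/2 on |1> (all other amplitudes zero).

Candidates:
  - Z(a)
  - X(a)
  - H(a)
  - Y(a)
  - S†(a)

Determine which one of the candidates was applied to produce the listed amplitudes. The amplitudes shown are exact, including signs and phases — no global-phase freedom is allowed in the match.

The applied gate was Z(a).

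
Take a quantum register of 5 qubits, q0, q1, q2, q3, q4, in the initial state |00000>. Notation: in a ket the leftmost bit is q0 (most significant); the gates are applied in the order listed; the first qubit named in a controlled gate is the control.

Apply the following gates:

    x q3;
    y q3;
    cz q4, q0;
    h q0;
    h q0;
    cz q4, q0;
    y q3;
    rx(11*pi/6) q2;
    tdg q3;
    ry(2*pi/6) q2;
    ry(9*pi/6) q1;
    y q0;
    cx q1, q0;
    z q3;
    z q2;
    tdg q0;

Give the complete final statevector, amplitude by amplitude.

The resulting statevector has amplitude (sqrt(3) + 3 - sqrt(3)*I + I)*exp(I*pi/4)/8 on |01010>, (-3 + sqrt(3) + I + sqrt(3)*I)*exp(3*I*pi/4)/8 on |01110>, -3/8 - sqrt(3)/8 - I/8 + sqrt(3)*I/8 on |10010>, (1 - I)*(-1 + sqrt(3) + 2*I)/8 on |10110>, and 0 on every other basis state. Key observation: gates 2-7 undo each other exactly, leaving only the rest of the circuit to track.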